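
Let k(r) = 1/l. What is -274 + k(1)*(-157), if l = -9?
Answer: -2309/9 ≈ -256.56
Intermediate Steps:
k(r) = -1/9 (k(r) = 1/(-9) = -1/9)
-274 + k(1)*(-157) = -274 - 1/9*(-157) = -274 + 157/9 = -2309/9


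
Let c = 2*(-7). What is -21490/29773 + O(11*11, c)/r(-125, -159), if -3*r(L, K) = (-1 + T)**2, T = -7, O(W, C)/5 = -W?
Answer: 52662635/1905472 ≈ 27.638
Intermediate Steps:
c = -14
O(W, C) = -5*W (O(W, C) = 5*(-W) = -5*W)
r(L, K) = -64/3 (r(L, K) = -(-1 - 7)**2/3 = -1/3*(-8)**2 = -1/3*64 = -64/3)
-21490/29773 + O(11*11, c)/r(-125, -159) = -21490/29773 + (-55*11)/(-64/3) = -21490*1/29773 - 5*121*(-3/64) = -21490/29773 - 605*(-3/64) = -21490/29773 + 1815/64 = 52662635/1905472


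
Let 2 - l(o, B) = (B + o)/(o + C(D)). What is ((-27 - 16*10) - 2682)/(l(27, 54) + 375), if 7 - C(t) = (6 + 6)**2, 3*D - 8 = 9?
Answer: -315590/41551 ≈ -7.5952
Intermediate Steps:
D = 17/3 (D = 8/3 + (1/3)*9 = 8/3 + 3 = 17/3 ≈ 5.6667)
C(t) = -137 (C(t) = 7 - (6 + 6)**2 = 7 - 1*12**2 = 7 - 1*144 = 7 - 144 = -137)
l(o, B) = 2 - (B + o)/(-137 + o) (l(o, B) = 2 - (B + o)/(o - 137) = 2 - (B + o)/(-137 + o))
((-27 - 16*10) - 2682)/(l(27, 54) + 375) = ((-27 - 16*10) - 2682)/((-274 + 27 - 1*54)/(-137 + 27) + 375) = ((-27 - 160) - 2682)/((-274 + 27 - 54)/(-110) + 375) = (-187 - 2682)/(-1/110*(-301) + 375) = -2869/(301/110 + 375) = -2869/41551/110 = -2869*110/41551 = -315590/41551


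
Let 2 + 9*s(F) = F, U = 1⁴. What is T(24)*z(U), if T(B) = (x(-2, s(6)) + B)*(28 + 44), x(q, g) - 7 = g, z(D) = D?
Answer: 2264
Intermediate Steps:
U = 1
s(F) = -2/9 + F/9
x(q, g) = 7 + g
T(B) = 536 + 72*B (T(B) = ((7 + (-2/9 + (⅑)*6)) + B)*(28 + 44) = ((7 + (-2/9 + ⅔)) + B)*72 = ((7 + 4/9) + B)*72 = (67/9 + B)*72 = 536 + 72*B)
T(24)*z(U) = (536 + 72*24)*1 = (536 + 1728)*1 = 2264*1 = 2264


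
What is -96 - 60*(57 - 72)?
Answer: 804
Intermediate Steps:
-96 - 60*(57 - 72) = -96 - 60*(-15) = -96 + 900 = 804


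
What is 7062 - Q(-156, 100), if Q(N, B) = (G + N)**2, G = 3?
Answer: -16347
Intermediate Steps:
Q(N, B) = (3 + N)**2
7062 - Q(-156, 100) = 7062 - (3 - 156)**2 = 7062 - 1*(-153)**2 = 7062 - 1*23409 = 7062 - 23409 = -16347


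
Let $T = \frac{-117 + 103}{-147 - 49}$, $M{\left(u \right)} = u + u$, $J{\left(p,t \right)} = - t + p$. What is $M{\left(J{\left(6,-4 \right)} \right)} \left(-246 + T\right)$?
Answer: $- \frac{34430}{7} \approx -4918.6$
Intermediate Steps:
$J{\left(p,t \right)} = p - t$
$M{\left(u \right)} = 2 u$
$T = \frac{1}{14}$ ($T = - \frac{14}{-196} = \left(-14\right) \left(- \frac{1}{196}\right) = \frac{1}{14} \approx 0.071429$)
$M{\left(J{\left(6,-4 \right)} \right)} \left(-246 + T\right) = 2 \left(6 - -4\right) \left(-246 + \frac{1}{14}\right) = 2 \left(6 + 4\right) \left(- \frac{3443}{14}\right) = 2 \cdot 10 \left(- \frac{3443}{14}\right) = 20 \left(- \frac{3443}{14}\right) = - \frac{34430}{7}$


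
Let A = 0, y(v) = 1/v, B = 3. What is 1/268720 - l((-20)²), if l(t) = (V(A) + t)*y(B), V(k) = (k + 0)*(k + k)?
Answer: -107487997/806160 ≈ -133.33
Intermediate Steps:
y(v) = 1/v
V(k) = 2*k² (V(k) = k*(2*k) = 2*k²)
l(t) = t/3 (l(t) = (2*0² + t)/3 = (2*0 + t)*(⅓) = (0 + t)*(⅓) = t*(⅓) = t/3)
1/268720 - l((-20)²) = 1/268720 - (-20)²/3 = 1/268720 - 400/3 = -107487997/806160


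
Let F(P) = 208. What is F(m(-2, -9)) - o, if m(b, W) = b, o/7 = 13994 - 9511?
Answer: -31173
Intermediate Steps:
o = 31381 (o = 7*(13994 - 9511) = 7*4483 = 31381)
F(m(-2, -9)) - o = 208 - 1*31381 = 208 - 31381 = -31173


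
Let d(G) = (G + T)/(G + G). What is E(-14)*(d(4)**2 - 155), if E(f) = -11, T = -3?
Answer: 109109/64 ≈ 1704.8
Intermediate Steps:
d(G) = (-3 + G)/(2*G) (d(G) = (G - 3)/(G + G) = (-3 + G)/((2*G)) = (-3 + G)*(1/(2*G)) = (-3 + G)/(2*G))
E(-14)*(d(4)**2 - 155) = -11*(((1/2)*(-3 + 4)/4)**2 - 155) = -11*(((1/2)*(1/4)*1)**2 - 155) = -11*((1/8)**2 - 155) = -11*(1/64 - 155) = -11*(-9919/64) = 109109/64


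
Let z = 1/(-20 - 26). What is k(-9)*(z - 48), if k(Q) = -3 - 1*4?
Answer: 15463/46 ≈ 336.15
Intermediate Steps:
z = -1/46 (z = 1/(-46) = -1/46 ≈ -0.021739)
k(Q) = -7 (k(Q) = -3 - 4 = -7)
k(-9)*(z - 48) = -7*(-1/46 - 48) = -7*(-2209/46) = 15463/46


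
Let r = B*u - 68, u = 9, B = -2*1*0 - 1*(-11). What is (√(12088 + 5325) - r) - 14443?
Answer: -14474 + √17413 ≈ -14342.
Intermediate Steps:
B = 11 (B = -2*0 + 11 = 0 + 11 = 11)
r = 31 (r = 11*9 - 68 = 99 - 68 = 31)
(√(12088 + 5325) - r) - 14443 = (√(12088 + 5325) - 1*31) - 14443 = (√17413 - 31) - 14443 = (-31 + √17413) - 14443 = -14474 + √17413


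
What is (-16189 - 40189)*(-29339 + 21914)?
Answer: 418606650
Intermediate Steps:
(-16189 - 40189)*(-29339 + 21914) = -56378*(-7425) = 418606650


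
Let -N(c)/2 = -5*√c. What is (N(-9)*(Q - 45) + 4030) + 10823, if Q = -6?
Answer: 14853 - 1530*I ≈ 14853.0 - 1530.0*I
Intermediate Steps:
N(c) = 10*√c (N(c) = -(-10)*√c = 10*√c)
(N(-9)*(Q - 45) + 4030) + 10823 = ((10*√(-9))*(-6 - 45) + 4030) + 10823 = ((10*(3*I))*(-51) + 4030) + 10823 = ((30*I)*(-51) + 4030) + 10823 = (-1530*I + 4030) + 10823 = (4030 - 1530*I) + 10823 = 14853 - 1530*I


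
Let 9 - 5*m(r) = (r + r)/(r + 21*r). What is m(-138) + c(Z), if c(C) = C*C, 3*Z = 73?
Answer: 293977/495 ≈ 593.89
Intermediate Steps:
Z = 73/3 (Z = (1/3)*73 = 73/3 ≈ 24.333)
m(r) = 98/55 (m(r) = 9/5 - (r + r)/(5*(r + 21*r)) = 9/5 - 2*r/(5*(22*r)) = 9/5 - 2*r*1/(22*r)/5 = 9/5 - 1/5*1/11 = 9/5 - 1/55 = 98/55)
c(C) = C**2
m(-138) + c(Z) = 98/55 + (73/3)**2 = 98/55 + 5329/9 = 293977/495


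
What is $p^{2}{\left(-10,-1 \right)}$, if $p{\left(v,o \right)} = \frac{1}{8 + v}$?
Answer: $\frac{1}{4} \approx 0.25$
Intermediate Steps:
$p^{2}{\left(-10,-1 \right)} = \left(\frac{1}{8 - 10}\right)^{2} = \left(\frac{1}{-2}\right)^{2} = \left(- \frac{1}{2}\right)^{2} = \frac{1}{4}$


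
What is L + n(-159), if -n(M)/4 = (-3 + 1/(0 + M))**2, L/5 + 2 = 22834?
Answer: 2885165024/25281 ≈ 1.1412e+5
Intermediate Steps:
L = 114160 (L = -10 + 5*22834 = -10 + 114170 = 114160)
n(M) = -4*(-3 + 1/M)**2 (n(M) = -4*(-3 + 1/(0 + M))**2 = -4*(-3 + 1/M)**2)
L + n(-159) = 114160 - 4*(-1 + 3*(-159))**2/(-159)**2 = 114160 - 4*1/25281*(-1 - 477)**2 = 114160 - 4*1/25281*(-478)**2 = 114160 - 4*1/25281*228484 = 114160 - 913936/25281 = 2885165024/25281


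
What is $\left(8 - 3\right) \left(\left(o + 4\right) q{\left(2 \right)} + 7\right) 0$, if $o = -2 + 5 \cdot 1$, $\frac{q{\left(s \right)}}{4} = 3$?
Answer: $0$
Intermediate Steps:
$q{\left(s \right)} = 12$ ($q{\left(s \right)} = 4 \cdot 3 = 12$)
$o = 3$ ($o = -2 + 5 = 3$)
$\left(8 - 3\right) \left(\left(o + 4\right) q{\left(2 \right)} + 7\right) 0 = \left(8 - 3\right) \left(\left(3 + 4\right) 12 + 7\right) 0 = 5 \left(7 \cdot 12 + 7\right) 0 = 5 \left(84 + 7\right) 0 = 5 \cdot 91 \cdot 0 = 455 \cdot 0 = 0$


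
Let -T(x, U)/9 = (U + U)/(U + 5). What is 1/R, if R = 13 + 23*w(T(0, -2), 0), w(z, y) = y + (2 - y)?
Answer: 1/59 ≈ 0.016949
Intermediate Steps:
T(x, U) = -18*U/(5 + U) (T(x, U) = -9*(U + U)/(U + 5) = -9*2*U/(5 + U) = -18*U/(5 + U))
w(z, y) = 2
R = 59 (R = 13 + 23*2 = 13 + 46 = 59)
1/R = 1/59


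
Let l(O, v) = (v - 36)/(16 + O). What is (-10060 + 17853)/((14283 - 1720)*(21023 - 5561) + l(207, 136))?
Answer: 1737839/43317550738 ≈ 4.0119e-5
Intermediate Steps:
l(O, v) = (-36 + v)/(16 + O)
(-10060 + 17853)/((14283 - 1720)*(21023 - 5561) + l(207, 136)) = (-10060 + 17853)/((14283 - 1720)*(21023 - 5561) + (-36 + 136)/(16 + 207)) = 7793/(12563*15462 + 100/223) = 7793/(194249106 + (1/223)*100) = 7793/(194249106 + 100/223) = 7793/(43317550738/223) = 7793*(223/43317550738) = 1737839/43317550738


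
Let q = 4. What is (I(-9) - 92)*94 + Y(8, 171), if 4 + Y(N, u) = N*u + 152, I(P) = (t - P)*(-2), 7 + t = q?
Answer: -8260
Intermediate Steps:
t = -3 (t = -7 + 4 = -3)
I(P) = 6 + 2*P (I(P) = (-3 - P)*(-2) = 6 + 2*P)
Y(N, u) = 148 + N*u (Y(N, u) = -4 + (N*u + 152) = -4 + (152 + N*u) = 148 + N*u)
(I(-9) - 92)*94 + Y(8, 171) = ((6 + 2*(-9)) - 92)*94 + (148 + 8*171) = ((6 - 18) - 92)*94 + (148 + 1368) = (-12 - 92)*94 + 1516 = -104*94 + 1516 = -9776 + 1516 = -8260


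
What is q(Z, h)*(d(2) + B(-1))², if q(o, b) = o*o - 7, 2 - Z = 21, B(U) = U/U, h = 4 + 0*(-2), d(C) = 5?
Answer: 12744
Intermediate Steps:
h = 4 (h = 4 + 0 = 4)
B(U) = 1
Z = -19 (Z = 2 - 1*21 = 2 - 21 = -19)
q(o, b) = -7 + o² (q(o, b) = o² - 7 = -7 + o²)
q(Z, h)*(d(2) + B(-1))² = (-7 + (-19)²)*(5 + 1)² = (-7 + 361)*6² = 354*36 = 12744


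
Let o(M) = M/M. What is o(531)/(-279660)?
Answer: -1/279660 ≈ -3.5758e-6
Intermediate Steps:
o(M) = 1
o(531)/(-279660) = 1/(-279660) = 1*(-1/279660) = -1/279660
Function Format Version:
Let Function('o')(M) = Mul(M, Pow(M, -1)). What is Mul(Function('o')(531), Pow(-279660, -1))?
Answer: Rational(-1, 279660) ≈ -3.5758e-6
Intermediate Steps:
Function('o')(M) = 1
Mul(Function('o')(531), Pow(-279660, -1)) = Mul(1, Pow(-279660, -1)) = Mul(1, Rational(-1, 279660)) = Rational(-1, 279660)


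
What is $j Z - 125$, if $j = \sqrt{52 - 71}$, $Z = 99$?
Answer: $-125 + 99 i \sqrt{19} \approx -125.0 + 431.53 i$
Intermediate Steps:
$j = i \sqrt{19}$ ($j = \sqrt{-19} = i \sqrt{19} \approx 4.3589 i$)
$j Z - 125 = i \sqrt{19} \cdot 99 - 125 = 99 i \sqrt{19} - 125 = -125 + 99 i \sqrt{19}$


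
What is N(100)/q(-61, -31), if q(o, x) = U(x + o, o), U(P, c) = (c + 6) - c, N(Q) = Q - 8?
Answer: 46/3 ≈ 15.333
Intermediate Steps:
N(Q) = -8 + Q
U(P, c) = 6 (U(P, c) = (6 + c) - c = 6)
q(o, x) = 6
N(100)/q(-61, -31) = (-8 + 100)/6 = 92*(1/6) = 46/3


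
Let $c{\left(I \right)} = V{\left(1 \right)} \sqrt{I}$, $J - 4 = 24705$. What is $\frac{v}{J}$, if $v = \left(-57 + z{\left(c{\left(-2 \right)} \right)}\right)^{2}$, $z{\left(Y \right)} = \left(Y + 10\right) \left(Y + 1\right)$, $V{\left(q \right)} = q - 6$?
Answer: $\frac{3359}{24709} + \frac{10670 i \sqrt{2}}{24709} \approx 0.13594 + 0.61069 i$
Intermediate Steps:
$V{\left(q \right)} = -6 + q$ ($V{\left(q \right)} = q - 6 = -6 + q$)
$J = 24709$ ($J = 4 + 24705 = 24709$)
$c{\left(I \right)} = - 5 \sqrt{I}$ ($c{\left(I \right)} = \left(-6 + 1\right) \sqrt{I} = - 5 \sqrt{I}$)
$z{\left(Y \right)} = \left(1 + Y\right) \left(10 + Y\right)$ ($z{\left(Y \right)} = \left(10 + Y\right) \left(1 + Y\right) = \left(1 + Y\right) \left(10 + Y\right)$)
$v = \left(-97 - 55 i \sqrt{2}\right)^{2}$ ($v = \left(-57 + \left(10 + \left(- 5 \sqrt{-2}\right)^{2} + 11 \left(- 5 \sqrt{-2}\right)\right)\right)^{2} = \left(-57 + \left(10 + \left(- 5 i \sqrt{2}\right)^{2} + 11 \left(- 5 i \sqrt{2}\right)\right)\right)^{2} = \left(-57 - \left(40 + 55 i \sqrt{2}\right)\right)^{2} = \left(-97 - 55 i \sqrt{2}\right)^{2} \approx 3359.0 + 15090.0 i$)
$\frac{v}{J} = \frac{3359 + 10670 i \sqrt{2}}{24709} = \left(3359 + 10670 i \sqrt{2}\right) \frac{1}{24709} = \frac{3359}{24709} + \frac{10670 i \sqrt{2}}{24709}$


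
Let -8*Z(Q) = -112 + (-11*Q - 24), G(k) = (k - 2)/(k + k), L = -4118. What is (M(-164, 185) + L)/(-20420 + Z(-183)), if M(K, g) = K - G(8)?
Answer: 34259/165237 ≈ 0.20733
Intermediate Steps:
G(k) = (-2 + k)/(2*k) (G(k) = (-2 + k)/((2*k)) = (-2 + k)*(1/(2*k)) = (-2 + k)/(2*k))
M(K, g) = -3/8 + K (M(K, g) = K - (-2 + 8)/(2*8) = K - 6/(2*8) = K - 1*3/8 = K - 3/8 = -3/8 + K)
Z(Q) = 17 + 11*Q/8 (Z(Q) = -(-112 + (-11*Q - 24))/8 = -(-112 + (-24 - 11*Q))/8 = -(-136 - 11*Q)/8 = 17 + 11*Q/8)
(M(-164, 185) + L)/(-20420 + Z(-183)) = ((-3/8 - 164) - 4118)/(-20420 + (17 + (11/8)*(-183))) = (-1315/8 - 4118)/(-20420 + (17 - 2013/8)) = -34259/(8*(-20420 - 1877/8)) = -34259/(8*(-165237/8)) = -34259/8*(-8/165237) = 34259/165237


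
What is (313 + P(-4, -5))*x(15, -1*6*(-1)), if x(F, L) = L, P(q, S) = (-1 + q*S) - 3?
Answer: 1974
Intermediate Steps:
P(q, S) = -4 + S*q (P(q, S) = (-1 + S*q) - 3 = -4 + S*q)
(313 + P(-4, -5))*x(15, -1*6*(-1)) = (313 + (-4 - 5*(-4)))*(-1*6*(-1)) = (313 + (-4 + 20))*(-6*(-1)) = (313 + 16)*6 = 329*6 = 1974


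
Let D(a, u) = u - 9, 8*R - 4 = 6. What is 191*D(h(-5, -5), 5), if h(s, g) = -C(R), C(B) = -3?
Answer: -764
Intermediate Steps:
R = 5/4 (R = 1/2 + (1/8)*6 = 1/2 + 3/4 = 5/4 ≈ 1.2500)
h(s, g) = 3 (h(s, g) = -1*(-3) = 3)
D(a, u) = -9 + u
191*D(h(-5, -5), 5) = 191*(-9 + 5) = 191*(-4) = -764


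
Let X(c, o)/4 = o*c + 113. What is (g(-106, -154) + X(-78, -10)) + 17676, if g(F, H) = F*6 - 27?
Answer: 20585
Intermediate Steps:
g(F, H) = -27 + 6*F (g(F, H) = 6*F - 27 = -27 + 6*F)
X(c, o) = 452 + 4*c*o (X(c, o) = 4*(o*c + 113) = 4*(c*o + 113) = 4*(113 + c*o) = 452 + 4*c*o)
(g(-106, -154) + X(-78, -10)) + 17676 = ((-27 + 6*(-106)) + (452 + 4*(-78)*(-10))) + 17676 = ((-27 - 636) + (452 + 3120)) + 17676 = (-663 + 3572) + 17676 = 2909 + 17676 = 20585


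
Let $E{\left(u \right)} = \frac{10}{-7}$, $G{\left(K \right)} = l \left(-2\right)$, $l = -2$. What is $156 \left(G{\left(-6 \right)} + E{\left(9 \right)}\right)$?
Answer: $\frac{2808}{7} \approx 401.14$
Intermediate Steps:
$G{\left(K \right)} = 4$ ($G{\left(K \right)} = \left(-2\right) \left(-2\right) = 4$)
$E{\left(u \right)} = - \frac{10}{7}$ ($E{\left(u \right)} = 10 \left(- \frac{1}{7}\right) = - \frac{10}{7}$)
$156 \left(G{\left(-6 \right)} + E{\left(9 \right)}\right) = 156 \left(4 - \frac{10}{7}\right) = 156 \cdot \frac{18}{7} = \frac{2808}{7}$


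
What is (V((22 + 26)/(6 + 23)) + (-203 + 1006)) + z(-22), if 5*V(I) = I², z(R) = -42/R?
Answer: 37256414/46255 ≈ 805.46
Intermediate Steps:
V(I) = I²/5
(V((22 + 26)/(6 + 23)) + (-203 + 1006)) + z(-22) = (((22 + 26)/(6 + 23))²/5 + (-203 + 1006)) - 42/(-22) = ((48/29)²/5 + 803) - 42*(-1/22) = ((48*(1/29))²/5 + 803) + 21/11 = ((48/29)²/5 + 803) + 21/11 = ((⅕)*(2304/841) + 803) + 21/11 = (2304/4205 + 803) + 21/11 = 3378919/4205 + 21/11 = 37256414/46255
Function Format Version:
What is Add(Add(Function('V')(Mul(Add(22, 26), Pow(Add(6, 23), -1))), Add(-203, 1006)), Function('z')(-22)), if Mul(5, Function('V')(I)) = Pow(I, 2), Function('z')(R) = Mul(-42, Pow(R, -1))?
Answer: Rational(37256414, 46255) ≈ 805.46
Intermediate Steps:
Function('V')(I) = Mul(Rational(1, 5), Pow(I, 2))
Add(Add(Function('V')(Mul(Add(22, 26), Pow(Add(6, 23), -1))), Add(-203, 1006)), Function('z')(-22)) = Add(Add(Mul(Rational(1, 5), Pow(Mul(Add(22, 26), Pow(Add(6, 23), -1)), 2)), Add(-203, 1006)), Mul(-42, Pow(-22, -1))) = Add(Add(Mul(Rational(1, 5), Pow(Mul(48, Pow(29, -1)), 2)), 803), Mul(-42, Rational(-1, 22))) = Add(Add(Mul(Rational(1, 5), Pow(Mul(48, Rational(1, 29)), 2)), 803), Rational(21, 11)) = Add(Add(Mul(Rational(1, 5), Pow(Rational(48, 29), 2)), 803), Rational(21, 11)) = Add(Add(Mul(Rational(1, 5), Rational(2304, 841)), 803), Rational(21, 11)) = Add(Add(Rational(2304, 4205), 803), Rational(21, 11)) = Add(Rational(3378919, 4205), Rational(21, 11)) = Rational(37256414, 46255)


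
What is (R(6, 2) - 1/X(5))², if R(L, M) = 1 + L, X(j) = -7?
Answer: 2500/49 ≈ 51.020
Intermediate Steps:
(R(6, 2) - 1/X(5))² = ((1 + 6) - 1/(-7))² = (7 - 1*(-⅐))² = (7 + ⅐)² = (50/7)² = 2500/49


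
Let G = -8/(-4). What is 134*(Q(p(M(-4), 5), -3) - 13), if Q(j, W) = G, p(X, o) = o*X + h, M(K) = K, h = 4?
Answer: -1474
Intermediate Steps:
G = 2 (G = -8*(-¼) = 2)
p(X, o) = 4 + X*o (p(X, o) = o*X + 4 = X*o + 4 = 4 + X*o)
Q(j, W) = 2
134*(Q(p(M(-4), 5), -3) - 13) = 134*(2 - 13) = 134*(-11) = -1474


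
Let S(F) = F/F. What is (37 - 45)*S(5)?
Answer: -8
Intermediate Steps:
S(F) = 1
(37 - 45)*S(5) = (37 - 45)*1 = -8*1 = -8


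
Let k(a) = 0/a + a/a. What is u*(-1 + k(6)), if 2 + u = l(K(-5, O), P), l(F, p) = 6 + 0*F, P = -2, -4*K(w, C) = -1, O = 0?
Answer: 0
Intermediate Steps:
K(w, C) = ¼ (K(w, C) = -¼*(-1) = ¼)
k(a) = 1 (k(a) = 0 + 1 = 1)
l(F, p) = 6 (l(F, p) = 6 + 0 = 6)
u = 4 (u = -2 + 6 = 4)
u*(-1 + k(6)) = 4*(-1 + 1) = 4*0 = 0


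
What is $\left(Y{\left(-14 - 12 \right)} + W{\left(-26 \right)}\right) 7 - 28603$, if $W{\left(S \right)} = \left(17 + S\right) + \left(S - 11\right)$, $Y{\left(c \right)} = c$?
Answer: $-29107$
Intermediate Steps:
$W{\left(S \right)} = 6 + 2 S$ ($W{\left(S \right)} = \left(17 + S\right) + \left(S - 11\right) = \left(17 + S\right) + \left(-11 + S\right) = 6 + 2 S$)
$\left(Y{\left(-14 - 12 \right)} + W{\left(-26 \right)}\right) 7 - 28603 = \left(\left(-14 - 12\right) + \left(6 + 2 \left(-26\right)\right)\right) 7 - 28603 = \left(-26 + \left(6 - 52\right)\right) 7 - 28603 = \left(-26 - 46\right) 7 - 28603 = \left(-72\right) 7 - 28603 = -504 - 28603 = -29107$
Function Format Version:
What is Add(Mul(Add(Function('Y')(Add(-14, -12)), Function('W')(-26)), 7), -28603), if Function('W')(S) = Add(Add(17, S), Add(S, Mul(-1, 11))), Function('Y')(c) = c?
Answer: -29107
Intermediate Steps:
Function('W')(S) = Add(6, Mul(2, S)) (Function('W')(S) = Add(Add(17, S), Add(S, -11)) = Add(Add(17, S), Add(-11, S)) = Add(6, Mul(2, S)))
Add(Mul(Add(Function('Y')(Add(-14, -12)), Function('W')(-26)), 7), -28603) = Add(Mul(Add(Add(-14, -12), Add(6, Mul(2, -26))), 7), -28603) = Add(Mul(Add(-26, Add(6, -52)), 7), -28603) = Add(Mul(Add(-26, -46), 7), -28603) = Add(Mul(-72, 7), -28603) = Add(-504, -28603) = -29107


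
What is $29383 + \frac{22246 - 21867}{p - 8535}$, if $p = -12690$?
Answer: $\frac{623653796}{21225} \approx 29383.0$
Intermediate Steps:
$29383 + \frac{22246 - 21867}{p - 8535} = 29383 + \frac{22246 - 21867}{-12690 - 8535} = 29383 + \frac{379}{-21225} = 29383 + 379 \left(- \frac{1}{21225}\right) = 29383 - \frac{379}{21225} = \frac{623653796}{21225}$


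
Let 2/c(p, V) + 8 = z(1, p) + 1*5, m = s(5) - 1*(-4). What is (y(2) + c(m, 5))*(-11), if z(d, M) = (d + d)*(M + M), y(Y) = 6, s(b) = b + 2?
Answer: -2728/41 ≈ -66.537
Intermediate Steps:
s(b) = 2 + b
m = 11 (m = (2 + 5) - 1*(-4) = 7 + 4 = 11)
z(d, M) = 4*M*d (z(d, M) = (2*d)*(2*M) = 4*M*d)
c(p, V) = 2/(-3 + 4*p) (c(p, V) = 2/(-8 + (4*p*1 + 1*5)) = 2/(-8 + (4*p + 5)) = 2/(-8 + (5 + 4*p)) = 2/(-3 + 4*p))
(y(2) + c(m, 5))*(-11) = (6 + 2/(-3 + 4*11))*(-11) = (6 + 2/(-3 + 44))*(-11) = (6 + 2/41)*(-11) = (248/41)*(-11) = -2728/41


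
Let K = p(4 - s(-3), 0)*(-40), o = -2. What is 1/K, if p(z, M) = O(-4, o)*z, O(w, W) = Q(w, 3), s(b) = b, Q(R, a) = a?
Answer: -1/840 ≈ -0.0011905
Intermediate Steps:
O(w, W) = 3
p(z, M) = 3*z
K = -840 (K = (3*(4 - 1*(-3)))*(-40) = (3*(4 + 3))*(-40) = (3*7)*(-40) = 21*(-40) = -840)
1/K = 1/(-840) = -1/840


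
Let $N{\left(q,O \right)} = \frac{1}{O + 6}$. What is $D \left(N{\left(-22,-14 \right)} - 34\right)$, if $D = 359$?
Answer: $- \frac{98007}{8} \approx -12251.0$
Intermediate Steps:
$N{\left(q,O \right)} = \frac{1}{6 + O}$
$D \left(N{\left(-22,-14 \right)} - 34\right) = 359 \left(\frac{1}{6 - 14} - 34\right) = 359 \left(\frac{1}{-8} - 34\right) = 359 \left(- \frac{1}{8} - 34\right) = 359 \left(- \frac{273}{8}\right) = - \frac{98007}{8}$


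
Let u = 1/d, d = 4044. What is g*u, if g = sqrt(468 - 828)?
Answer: I*sqrt(10)/674 ≈ 0.0046918*I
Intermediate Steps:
u = 1/4044 ≈ 0.00024728
g = 6*I*sqrt(10) (g = sqrt(-360) = 6*I*sqrt(10) ≈ 18.974*I)
g*u = (6*I*sqrt(10))*(1/4044) = I*sqrt(10)/674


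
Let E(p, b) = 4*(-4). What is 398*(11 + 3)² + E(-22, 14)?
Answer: 77992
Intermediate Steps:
E(p, b) = -16
398*(11 + 3)² + E(-22, 14) = 398*(11 + 3)² - 16 = 398*14² - 16 = 398*196 - 16 = 78008 - 16 = 77992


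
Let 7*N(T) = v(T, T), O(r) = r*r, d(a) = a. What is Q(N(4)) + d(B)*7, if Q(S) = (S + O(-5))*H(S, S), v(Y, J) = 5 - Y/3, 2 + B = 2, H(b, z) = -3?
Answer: -536/7 ≈ -76.571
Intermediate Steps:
B = 0 (B = -2 + 2 = 0)
v(Y, J) = 5 - Y/3
O(r) = r**2
N(T) = 5/7 - T/21 (N(T) = (5 - T/3)/7 = 5/7 - T/21)
Q(S) = -75 - 3*S (Q(S) = (S + (-5)**2)*(-3) = (S + 25)*(-3) = (25 + S)*(-3) = -75 - 3*S)
Q(N(4)) + d(B)*7 = (-75 - 3*(5/7 - 1/21*4)) + 0*7 = (-75 - 3*(5/7 - 4/21)) + 0 = (-75 - 3*11/21) + 0 = (-75 - 11/7) + 0 = -536/7 + 0 = -536/7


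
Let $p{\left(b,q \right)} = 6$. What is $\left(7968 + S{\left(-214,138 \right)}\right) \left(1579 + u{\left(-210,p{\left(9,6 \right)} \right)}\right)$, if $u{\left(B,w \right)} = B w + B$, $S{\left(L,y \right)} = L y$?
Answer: $-2350476$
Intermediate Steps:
$u{\left(B,w \right)} = B + B w$
$\left(7968 + S{\left(-214,138 \right)}\right) \left(1579 + u{\left(-210,p{\left(9,6 \right)} \right)}\right) = \left(7968 - 29532\right) \left(1579 - 210 \left(1 + 6\right)\right) = \left(7968 - 29532\right) \left(1579 - 1470\right) = - 21564 \left(1579 - 1470\right) = \left(-21564\right) 109 = -2350476$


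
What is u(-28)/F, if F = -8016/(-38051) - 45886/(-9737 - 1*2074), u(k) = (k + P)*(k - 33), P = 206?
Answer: -2439903139869/920342581 ≈ -2651.1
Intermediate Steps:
u(k) = (-33 + k)*(206 + k) (u(k) = (k + 206)*(k - 33) = (206 + k)*(-33 + k) = (-33 + k)*(206 + k))
F = 1840685162/449420361 (F = -8016*(-1/38051) - 45886/(-9737 - 2074) = 8016/38051 - 45886/(-11811) = 8016/38051 - 45886*(-1/11811) = 8016/38051 + 45886/11811 = 1840685162/449420361 ≈ 4.0957)
u(-28)/F = (-6798 + (-28)**2 + 173*(-28))/(1840685162/449420361) = (-6798 + 784 - 4844)*(449420361/1840685162) = -10858*449420361/1840685162 = -2439903139869/920342581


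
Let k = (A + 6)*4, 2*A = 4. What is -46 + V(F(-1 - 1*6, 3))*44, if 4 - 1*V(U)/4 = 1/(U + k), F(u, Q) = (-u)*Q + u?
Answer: 15046/23 ≈ 654.17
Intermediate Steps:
F(u, Q) = u - Q*u (F(u, Q) = -Q*u + u = u - Q*u)
A = 2 (A = (1/2)*4 = 2)
k = 32 (k = (2 + 6)*4 = 8*4 = 32)
V(U) = 16 - 4/(32 + U) (V(U) = 16 - 4/(U + 32) = 16 - 4/(32 + U))
-46 + V(F(-1 - 1*6, 3))*44 = -46 + (4*(127 + 4*((-1 - 1*6)*(1 - 1*3)))/(32 + (-1 - 1*6)*(1 - 1*3)))*44 = -46 + (4*(127 + 4*((-1 - 6)*(1 - 3)))/(32 + (-1 - 6)*(1 - 3)))*44 = -46 + (4*(127 + 4*(-7*(-2)))/(32 - 7*(-2)))*44 = -46 + (4*(127 + 4*14)/(32 + 14))*44 = -46 + (4*(127 + 56)/46)*44 = -46 + (4*(1/46)*183)*44 = -46 + (366/23)*44 = -46 + 16104/23 = 15046/23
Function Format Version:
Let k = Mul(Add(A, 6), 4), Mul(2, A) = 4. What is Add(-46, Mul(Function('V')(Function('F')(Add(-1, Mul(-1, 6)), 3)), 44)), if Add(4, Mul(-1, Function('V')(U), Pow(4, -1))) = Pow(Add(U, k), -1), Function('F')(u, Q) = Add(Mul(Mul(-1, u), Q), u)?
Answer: Rational(15046, 23) ≈ 654.17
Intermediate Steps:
Function('F')(u, Q) = Add(u, Mul(-1, Q, u)) (Function('F')(u, Q) = Add(Mul(-1, Q, u), u) = Add(u, Mul(-1, Q, u)))
A = 2 (A = Mul(Rational(1, 2), 4) = 2)
k = 32 (k = Mul(Add(2, 6), 4) = Mul(8, 4) = 32)
Function('V')(U) = Add(16, Mul(-4, Pow(Add(32, U), -1))) (Function('V')(U) = Add(16, Mul(-4, Pow(Add(U, 32), -1))) = Add(16, Mul(-4, Pow(Add(32, U), -1))))
Add(-46, Mul(Function('V')(Function('F')(Add(-1, Mul(-1, 6)), 3)), 44)) = Add(-46, Mul(Mul(4, Pow(Add(32, Mul(Add(-1, Mul(-1, 6)), Add(1, Mul(-1, 3)))), -1), Add(127, Mul(4, Mul(Add(-1, Mul(-1, 6)), Add(1, Mul(-1, 3)))))), 44)) = Add(-46, Mul(Mul(4, Pow(Add(32, Mul(Add(-1, -6), Add(1, -3))), -1), Add(127, Mul(4, Mul(Add(-1, -6), Add(1, -3))))), 44)) = Add(-46, Mul(Mul(4, Pow(Add(32, Mul(-7, -2)), -1), Add(127, Mul(4, Mul(-7, -2)))), 44)) = Add(-46, Mul(Mul(4, Pow(Add(32, 14), -1), Add(127, Mul(4, 14))), 44)) = Add(-46, Mul(Mul(4, Pow(46, -1), Add(127, 56)), 44)) = Add(-46, Mul(Mul(4, Rational(1, 46), 183), 44)) = Add(-46, Mul(Rational(366, 23), 44)) = Add(-46, Rational(16104, 23)) = Rational(15046, 23)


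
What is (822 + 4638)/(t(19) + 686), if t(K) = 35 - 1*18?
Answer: 5460/703 ≈ 7.7667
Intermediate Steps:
t(K) = 17 (t(K) = 35 - 18 = 17)
(822 + 4638)/(t(19) + 686) = (822 + 4638)/(17 + 686) = 5460/703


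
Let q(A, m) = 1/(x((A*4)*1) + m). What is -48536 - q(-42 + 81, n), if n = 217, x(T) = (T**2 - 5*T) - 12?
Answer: -1153263897/23761 ≈ -48536.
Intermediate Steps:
x(T) = -12 + T**2 - 5*T
q(A, m) = 1/(-12 + m - 20*A + 16*A**2) (q(A, m) = 1/((-12 + ((A*4)*1)**2 - 5*A*4) + m) = 1/((-12 + ((4*A)*1)**2 - 5*4*A) + m) = 1/((-12 + (4*A)**2 - 20*A) + m) = 1/((-12 + 16*A**2 - 20*A) + m) = 1/((-12 - 20*A + 16*A**2) + m) = 1/(-12 + m - 20*A + 16*A**2))
-48536 - q(-42 + 81, n) = -48536 - 1/(-12 + 217 - 20*(-42 + 81) + 16*(-42 + 81)**2) = -48536 - 1/(-12 + 217 - 20*39 + 16*39**2) = -48536 - 1/(-12 + 217 - 780 + 16*1521) = -48536 - 1/(-12 + 217 - 780 + 24336) = -48536 - 1/23761 = -1153263897/23761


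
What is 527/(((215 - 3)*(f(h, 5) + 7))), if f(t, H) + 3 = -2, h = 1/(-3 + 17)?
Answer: 527/424 ≈ 1.2429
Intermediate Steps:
h = 1/14 ≈ 0.071429
f(t, H) = -5 (f(t, H) = -3 - 2 = -5)
527/(((215 - 3)*(f(h, 5) + 7))) = 527/(((215 - 3)*(-5 + 7))) = 527/((212*2)) = 527/424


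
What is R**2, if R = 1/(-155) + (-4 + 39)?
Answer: 29419776/24025 ≈ 1224.5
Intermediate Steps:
R = 5424/155 (R = -1/155 + 35 = 5424/155 ≈ 34.994)
R**2 = (5424/155)**2 = 29419776/24025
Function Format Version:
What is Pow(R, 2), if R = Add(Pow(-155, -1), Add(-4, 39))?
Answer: Rational(29419776, 24025) ≈ 1224.5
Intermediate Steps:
R = Rational(5424, 155) (R = Add(Rational(-1, 155), 35) = Rational(5424, 155) ≈ 34.994)
Pow(R, 2) = Pow(Rational(5424, 155), 2) = Rational(29419776, 24025)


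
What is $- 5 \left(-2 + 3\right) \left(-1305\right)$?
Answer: $6525$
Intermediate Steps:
$- 5 \left(-2 + 3\right) \left(-1305\right) = \left(-5\right) 1 \left(-1305\right) = \left(-5\right) \left(-1305\right) = 6525$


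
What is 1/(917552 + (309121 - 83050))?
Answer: 1/1143623 ≈ 8.7441e-7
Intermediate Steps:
1/(917552 + (309121 - 83050)) = 1/(917552 + 226071) = 1/1143623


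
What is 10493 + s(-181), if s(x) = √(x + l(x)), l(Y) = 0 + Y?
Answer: 10493 + I*√362 ≈ 10493.0 + 19.026*I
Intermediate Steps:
l(Y) = Y
s(x) = √2*√x (s(x) = √(x + x) = √(2*x) = √2*√x)
10493 + s(-181) = 10493 + √2*√(-181) = 10493 + √2*(I*√181) = 10493 + I*√362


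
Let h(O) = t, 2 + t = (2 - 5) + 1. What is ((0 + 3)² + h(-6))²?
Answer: 25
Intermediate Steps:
t = -4 (t = -2 + ((2 - 5) + 1) = -2 + (-3 + 1) = -2 - 2 = -4)
h(O) = -4
((0 + 3)² + h(-6))² = ((0 + 3)² - 4)² = (3² - 4)² = (9 - 4)² = 5² = 25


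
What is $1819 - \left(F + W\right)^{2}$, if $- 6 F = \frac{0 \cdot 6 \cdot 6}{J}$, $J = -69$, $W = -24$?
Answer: $1243$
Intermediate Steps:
$F = 0$ ($F = - \frac{0 \cdot 6 \cdot 6 \frac{1}{-69}}{6} = - \frac{0 \cdot 6 \left(- \frac{1}{69}\right)}{6} = - \frac{0 \left(- \frac{1}{69}\right)}{6} = \left(- \frac{1}{6}\right) 0 = 0$)
$1819 - \left(F + W\right)^{2} = 1819 - \left(0 - 24\right)^{2} = 1819 - \left(-24\right)^{2} = 1819 - 576 = 1243$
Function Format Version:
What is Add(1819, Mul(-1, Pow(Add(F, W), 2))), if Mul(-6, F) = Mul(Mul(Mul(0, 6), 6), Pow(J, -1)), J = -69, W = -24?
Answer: 1243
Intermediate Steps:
F = 0 (F = Mul(Rational(-1, 6), Mul(Mul(Mul(0, 6), 6), Pow(-69, -1))) = Mul(Rational(-1, 6), Mul(Mul(0, 6), Rational(-1, 69))) = Mul(Rational(-1, 6), Mul(0, Rational(-1, 69))) = Mul(Rational(-1, 6), 0) = 0)
Add(1819, Mul(-1, Pow(Add(F, W), 2))) = Add(1819, Mul(-1, Pow(Add(0, -24), 2))) = Add(1819, Mul(-1, Pow(-24, 2))) = Add(1819, Mul(-1, 576)) = Add(1819, -576) = 1243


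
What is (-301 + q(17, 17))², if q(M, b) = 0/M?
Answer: 90601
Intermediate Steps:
q(M, b) = 0
(-301 + q(17, 17))² = (-301 + 0)² = (-301)² = 90601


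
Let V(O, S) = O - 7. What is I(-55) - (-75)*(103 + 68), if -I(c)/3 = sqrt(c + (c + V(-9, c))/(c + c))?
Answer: 12825 - 3*I*sqrt(657690)/110 ≈ 12825.0 - 22.118*I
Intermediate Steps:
V(O, S) = -7 + O
I(c) = -3*sqrt(c + (-16 + c)/(2*c)) (I(c) = -3*sqrt(c + (c + (-7 - 9))/(c + c)) = -3*sqrt(c + (c - 16)/((2*c))) = -3*sqrt(c + (-16 + c)*(1/(2*c))) = -3*sqrt(c + (-16 + c)/(2*c)))
I(-55) - (-75)*(103 + 68) = -3*sqrt(2 - 32/(-55) + 4*(-55))/2 - (-75)*(103 + 68) = -3*sqrt(2 - 32*(-1/55) - 220)/2 - (-75)*171 = -3*sqrt(2 + 32/55 - 220)/2 - 1*(-12825) = -3*I*sqrt(657690)/110 + 12825 = 12825 - 3*I*sqrt(657690)/110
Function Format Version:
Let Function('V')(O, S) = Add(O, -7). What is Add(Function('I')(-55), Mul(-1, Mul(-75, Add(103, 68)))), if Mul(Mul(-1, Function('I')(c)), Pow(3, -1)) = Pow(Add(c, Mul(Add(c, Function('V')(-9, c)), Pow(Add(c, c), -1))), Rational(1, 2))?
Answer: Add(12825, Mul(Rational(-3, 110), I, Pow(657690, Rational(1, 2)))) ≈ Add(12825., Mul(-22.118, I))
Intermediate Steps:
Function('V')(O, S) = Add(-7, O)
Function('I')(c) = Mul(-3, Pow(Add(c, Mul(Rational(1, 2), Pow(c, -1), Add(-16, c))), Rational(1, 2))) (Function('I')(c) = Mul(-3, Pow(Add(c, Mul(Add(c, Add(-7, -9)), Pow(Add(c, c), -1))), Rational(1, 2))) = Mul(-3, Pow(Add(c, Mul(Add(c, -16), Pow(Mul(2, c), -1))), Rational(1, 2))) = Mul(-3, Pow(Add(c, Mul(Add(-16, c), Mul(Rational(1, 2), Pow(c, -1)))), Rational(1, 2))) = Mul(-3, Pow(Add(c, Mul(Rational(1, 2), Pow(c, -1), Add(-16, c))), Rational(1, 2))))
Add(Function('I')(-55), Mul(-1, Mul(-75, Add(103, 68)))) = Add(Mul(Rational(-3, 2), Pow(Add(2, Mul(-32, Pow(-55, -1)), Mul(4, -55)), Rational(1, 2))), Mul(-1, Mul(-75, Add(103, 68)))) = Add(Mul(Rational(-3, 2), Pow(Add(2, Mul(-32, Rational(-1, 55)), -220), Rational(1, 2))), Mul(-1, Mul(-75, 171))) = Add(Mul(Rational(-3, 2), Pow(Add(2, Rational(32, 55), -220), Rational(1, 2))), Mul(-1, -12825)) = Add(Mul(Rational(-3, 2), Pow(Rational(-11958, 55), Rational(1, 2))), 12825) = Add(Mul(Rational(-3, 2), Mul(Rational(1, 55), I, Pow(657690, Rational(1, 2)))), 12825) = Add(Mul(Rational(-3, 110), I, Pow(657690, Rational(1, 2))), 12825) = Add(12825, Mul(Rational(-3, 110), I, Pow(657690, Rational(1, 2))))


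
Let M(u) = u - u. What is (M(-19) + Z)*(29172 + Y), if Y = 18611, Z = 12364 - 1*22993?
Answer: -507885507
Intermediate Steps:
M(u) = 0
Z = -10629 (Z = 12364 - 22993 = -10629)
(M(-19) + Z)*(29172 + Y) = (0 - 10629)*(29172 + 18611) = -10629*47783 = -507885507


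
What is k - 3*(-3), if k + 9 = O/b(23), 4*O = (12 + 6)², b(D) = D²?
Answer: 81/529 ≈ 0.15312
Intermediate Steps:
O = 81 (O = (12 + 6)²/4 = (¼)*18² = (¼)*324 = 81)
k = -4680/529 (k = -9 + 81/(23²) = -9 + 81/529 = -4680/529 ≈ -8.8469)
k - 3*(-3) = -4680/529 - 3*(-3) = -4680/529 - 1*(-9) = -4680/529 + 9 = 81/529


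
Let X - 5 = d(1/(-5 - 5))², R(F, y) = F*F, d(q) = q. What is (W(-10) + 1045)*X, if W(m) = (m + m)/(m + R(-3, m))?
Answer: 106713/20 ≈ 5335.6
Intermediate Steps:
R(F, y) = F²
W(m) = 2*m/(9 + m) (W(m) = (m + m)/(m + (-3)²) = (2*m)/(m + 9) = (2*m)/(9 + m) = 2*m/(9 + m))
X = 501/100 (X = 5 + (1/(-5 - 5))² = 5 + (1/(-10))² = 5 + (-⅒)² = 5 + 1/100 = 501/100 ≈ 5.0100)
(W(-10) + 1045)*X = (2*(-10)/(9 - 10) + 1045)*(501/100) = (2*(-10)/(-1) + 1045)*(501/100) = (2*(-10)*(-1) + 1045)*(501/100) = (20 + 1045)*(501/100) = 1065*(501/100) = 106713/20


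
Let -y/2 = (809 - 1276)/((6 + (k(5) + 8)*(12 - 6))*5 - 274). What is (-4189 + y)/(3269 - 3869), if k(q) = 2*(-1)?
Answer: 26903/3840 ≈ 7.0060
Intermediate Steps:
k(q) = -2
y = -467/32 (y = -2*(809 - 1276)/((6 + (-2 + 8)*(12 - 6))*5 - 274) = -(-934)/((6 + 6*6)*5 - 274) = -(-934)/((6 + 36)*5 - 274) = -(-934)/(42*5 - 274) = -(-934)/(210 - 274) = -(-934)/(-64) = -(-934)*(-1)/64 = -2*467/64 = -467/32 ≈ -14.594)
(-4189 + y)/(3269 - 3869) = (-4189 - 467/32)/(3269 - 3869) = -134515/32/(-600) = -134515/32*(-1/600) = 26903/3840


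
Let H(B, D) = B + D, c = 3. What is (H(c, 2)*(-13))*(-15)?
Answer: 975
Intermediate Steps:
(H(c, 2)*(-13))*(-15) = ((3 + 2)*(-13))*(-15) = (5*(-13))*(-15) = -65*(-15) = 975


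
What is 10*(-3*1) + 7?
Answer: -23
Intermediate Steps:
10*(-3*1) + 7 = 10*(-3) + 7 = -30 + 7 = -23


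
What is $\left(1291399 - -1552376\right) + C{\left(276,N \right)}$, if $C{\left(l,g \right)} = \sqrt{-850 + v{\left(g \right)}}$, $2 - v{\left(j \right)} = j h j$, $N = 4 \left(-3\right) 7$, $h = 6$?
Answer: $2843775 + 4 i \sqrt{2699} \approx 2.8438 \cdot 10^{6} + 207.81 i$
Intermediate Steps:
$N = -84$ ($N = \left(-12\right) 7 = -84$)
$v{\left(j \right)} = 2 - 6 j^{2}$ ($v{\left(j \right)} = 2 - j 6 j = 2 - 6 j j = 2 - 6 j^{2}$)
$C{\left(l,g \right)} = \sqrt{-848 - 6 g^{2}}$ ($C{\left(l,g \right)} = \sqrt{-850 - \left(-2 + 6 g^{2}\right)} = \sqrt{-848 - 6 g^{2}}$)
$\left(1291399 - -1552376\right) + C{\left(276,N \right)} = \left(1291399 - -1552376\right) + \sqrt{-848 - 6 \left(-84\right)^{2}} = \left(1291399 + 1552376\right) + \sqrt{-848 - 42336} = 2843775 + \sqrt{-848 - 42336} = 2843775 + \sqrt{-43184} = 2843775 + 4 i \sqrt{2699}$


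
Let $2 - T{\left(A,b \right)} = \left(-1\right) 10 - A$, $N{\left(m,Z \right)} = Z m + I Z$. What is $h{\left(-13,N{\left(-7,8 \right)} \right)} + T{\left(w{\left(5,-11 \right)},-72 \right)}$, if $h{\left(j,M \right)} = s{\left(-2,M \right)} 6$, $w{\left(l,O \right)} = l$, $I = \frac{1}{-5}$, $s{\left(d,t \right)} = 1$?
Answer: $23$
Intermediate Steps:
$I = - \frac{1}{5} \approx -0.2$
$N{\left(m,Z \right)} = - \frac{Z}{5} + Z m$ ($N{\left(m,Z \right)} = Z m - \frac{Z}{5} = - \frac{Z}{5} + Z m$)
$T{\left(A,b \right)} = 12 + A$ ($T{\left(A,b \right)} = 2 - \left(\left(-1\right) 10 - A\right) = 2 - \left(-10 - A\right) = 2 + \left(10 + A\right) = 12 + A$)
$h{\left(j,M \right)} = 6$ ($h{\left(j,M \right)} = 1 \cdot 6 = 6$)
$h{\left(-13,N{\left(-7,8 \right)} \right)} + T{\left(w{\left(5,-11 \right)},-72 \right)} = 6 + \left(12 + 5\right) = 6 + 17 = 23$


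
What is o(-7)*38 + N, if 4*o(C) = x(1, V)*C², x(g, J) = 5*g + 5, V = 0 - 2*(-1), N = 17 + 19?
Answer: 4691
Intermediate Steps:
N = 36
V = 2 (V = 0 + 2 = 2)
x(g, J) = 5 + 5*g
o(C) = 5*C²/2 (o(C) = ((5 + 5*1)*C²)/4 = ((5 + 5)*C²)/4 = (10*C²)/4 = 5*C²/2)
o(-7)*38 + N = ((5/2)*(-7)²)*38 + 36 = ((5/2)*49)*38 + 36 = (245/2)*38 + 36 = 4655 + 36 = 4691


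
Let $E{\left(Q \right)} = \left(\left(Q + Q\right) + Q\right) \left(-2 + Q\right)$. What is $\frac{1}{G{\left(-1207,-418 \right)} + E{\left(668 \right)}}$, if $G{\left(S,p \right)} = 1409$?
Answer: $\frac{1}{1336073} \approx 7.4846 \cdot 10^{-7}$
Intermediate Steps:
$E{\left(Q \right)} = 3 Q \left(-2 + Q\right)$ ($E{\left(Q \right)} = \left(2 Q + Q\right) \left(-2 + Q\right) = 3 Q \left(-2 + Q\right)$)
$\frac{1}{G{\left(-1207,-418 \right)} + E{\left(668 \right)}} = \frac{1}{1409 + 3 \cdot 668 \left(-2 + 668\right)} = \frac{1}{1409 + 3 \cdot 668 \cdot 666} = \frac{1}{1409 + 1334664} = \frac{1}{1336073}$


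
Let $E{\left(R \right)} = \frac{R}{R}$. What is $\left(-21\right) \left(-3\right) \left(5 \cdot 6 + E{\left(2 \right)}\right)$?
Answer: $1953$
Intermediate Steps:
$E{\left(R \right)} = 1$
$\left(-21\right) \left(-3\right) \left(5 \cdot 6 + E{\left(2 \right)}\right) = \left(-21\right) \left(-3\right) \left(5 \cdot 6 + 1\right) = 63 \left(30 + 1\right) = 63 \cdot 31 = 1953$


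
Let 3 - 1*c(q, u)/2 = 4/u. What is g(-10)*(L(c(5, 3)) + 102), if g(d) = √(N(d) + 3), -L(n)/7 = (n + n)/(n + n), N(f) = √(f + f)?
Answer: 95*√(3 + 2*I*√5) ≈ 194.52 + 103.75*I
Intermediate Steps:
c(q, u) = 6 - 8/u
N(f) = √2*√f (N(f) = √(2*f) = √2*√f)
L(n) = -7 (L(n) = -7*(n + n)/(n + n) = -7*2*n/(2*n) = -7*2*n*1/(2*n) = -7*1 = -7)
g(d) = √(3 + √2*√d) (g(d) = √(√2*√d + 3) = √(3 + √2*√d))
g(-10)*(L(c(5, 3)) + 102) = √(3 + √2*√(-10))*(-7 + 102) = √(3 + √2*(I*√10))*95 = √(3 + 2*I*√5)*95 = 95*√(3 + 2*I*√5)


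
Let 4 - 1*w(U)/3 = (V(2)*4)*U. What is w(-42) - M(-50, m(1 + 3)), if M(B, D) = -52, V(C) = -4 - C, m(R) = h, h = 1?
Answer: -2960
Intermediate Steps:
m(R) = 1
w(U) = 12 + 72*U (w(U) = 12 - 3*(-4 - 1*2)*4*U = 12 - 3*(-4 - 2)*4*U = 12 - 3*(-6*4)*U = 12 - (-72)*U = 12 + 72*U)
w(-42) - M(-50, m(1 + 3)) = (12 + 72*(-42)) - 1*(-52) = (12 - 3024) + 52 = -3012 + 52 = -2960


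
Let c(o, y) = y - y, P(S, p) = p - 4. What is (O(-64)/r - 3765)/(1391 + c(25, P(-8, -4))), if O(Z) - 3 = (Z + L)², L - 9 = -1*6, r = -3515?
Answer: -696721/257335 ≈ -2.7074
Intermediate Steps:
P(S, p) = -4 + p
L = 3 (L = 9 - 1*6 = 9 - 6 = 3)
O(Z) = 3 + (3 + Z)² (O(Z) = 3 + (Z + 3)² = 3 + (3 + Z)²)
c(o, y) = 0
(O(-64)/r - 3765)/(1391 + c(25, P(-8, -4))) = ((3 + (3 - 64)²)/(-3515) - 3765)/(1391 + 0) = ((3 + (-61)²)*(-1/3515) - 3765)/1391 = ((3 + 3721)*(-1/3515) - 3765)*(1/1391) = (3724*(-1/3515) - 3765)*(1/1391) = (-196/185 - 3765)*(1/1391) = -696721/185*1/1391 = -696721/257335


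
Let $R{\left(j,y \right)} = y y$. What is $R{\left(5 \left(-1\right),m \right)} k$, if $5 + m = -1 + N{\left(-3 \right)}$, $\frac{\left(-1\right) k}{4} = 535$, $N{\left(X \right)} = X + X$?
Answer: $-308160$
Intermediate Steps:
$N{\left(X \right)} = 2 X$
$k = -2140$ ($k = \left(-4\right) 535 = -2140$)
$m = -12$ ($m = -5 + \left(-1 + 2 \left(-3\right)\right) = -5 - 7 = -12$)
$R{\left(j,y \right)} = y^{2}$
$R{\left(5 \left(-1\right),m \right)} k = \left(-12\right)^{2} \left(-2140\right) = 144 \left(-2140\right) = -308160$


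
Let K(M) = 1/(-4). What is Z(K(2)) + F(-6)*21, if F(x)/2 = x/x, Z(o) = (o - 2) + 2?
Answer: 167/4 ≈ 41.750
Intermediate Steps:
K(M) = -1/4 (K(M) = 1*(-1/4) = -1/4)
Z(o) = o (Z(o) = (-2 + o) + 2 = o)
F(x) = 2 (F(x) = 2*(x/x) = 2*1 = 2)
Z(K(2)) + F(-6)*21 = -1/4 + 2*21 = -1/4 + 42 = 167/4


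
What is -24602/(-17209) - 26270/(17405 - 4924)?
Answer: -145022868/214785529 ≈ -0.67520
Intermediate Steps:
-24602/(-17209) - 26270/(17405 - 4924) = -24602*(-1/17209) - 26270/12481 = 24602/17209 - 26270*1/12481 = 24602/17209 - 26270/12481 = -145022868/214785529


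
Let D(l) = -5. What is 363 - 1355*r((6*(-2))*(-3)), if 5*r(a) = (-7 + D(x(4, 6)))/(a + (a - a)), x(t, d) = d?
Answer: 1360/3 ≈ 453.33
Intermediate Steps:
r(a) = -12/(5*a) (r(a) = ((-7 - 5)/(a + (a - a)))/5 = (-12/(a + 0))/5 = (-12/a)/5 = -12/(5*a))
363 - 1355*r((6*(-2))*(-3)) = 363 - (-3252)/((6*(-2))*(-3)) = 363 - (-3252)/((-12*(-3))) = 363 - (-3252)/36 = 363 - 1355*(-1/15) = 363 + 271/3 = 1360/3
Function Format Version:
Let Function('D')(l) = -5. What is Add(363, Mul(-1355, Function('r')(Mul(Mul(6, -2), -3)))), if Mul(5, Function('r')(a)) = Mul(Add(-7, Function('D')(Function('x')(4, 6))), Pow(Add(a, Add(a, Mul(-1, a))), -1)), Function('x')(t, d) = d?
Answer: Rational(1360, 3) ≈ 453.33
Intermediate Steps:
Function('r')(a) = Mul(Rational(-12, 5), Pow(a, -1)) (Function('r')(a) = Mul(Rational(1, 5), Mul(Add(-7, -5), Pow(Add(a, Add(a, Mul(-1, a))), -1))) = Mul(Rational(1, 5), Mul(-12, Pow(Add(a, 0), -1))) = Mul(Rational(1, 5), Mul(-12, Pow(a, -1))) = Mul(Rational(-12, 5), Pow(a, -1)))
Add(363, Mul(-1355, Function('r')(Mul(Mul(6, -2), -3)))) = Add(363, Mul(-1355, Mul(Rational(-12, 5), Pow(Mul(Mul(6, -2), -3), -1)))) = Add(363, Mul(-1355, Mul(Rational(-12, 5), Pow(Mul(-12, -3), -1)))) = Add(363, Mul(-1355, Mul(Rational(-12, 5), Pow(36, -1)))) = Add(363, Mul(-1355, Mul(Rational(-12, 5), Rational(1, 36)))) = Add(363, Mul(-1355, Rational(-1, 15))) = Add(363, Rational(271, 3)) = Rational(1360, 3)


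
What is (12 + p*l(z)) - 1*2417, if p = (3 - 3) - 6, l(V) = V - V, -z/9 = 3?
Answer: -2405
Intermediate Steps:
z = -27 (z = -9*3 = -27)
l(V) = 0
p = -6 (p = 0 - 6 = -6)
(12 + p*l(z)) - 1*2417 = (12 - 6*0) - 1*2417 = (12 + 0) - 2417 = 12 - 2417 = -2405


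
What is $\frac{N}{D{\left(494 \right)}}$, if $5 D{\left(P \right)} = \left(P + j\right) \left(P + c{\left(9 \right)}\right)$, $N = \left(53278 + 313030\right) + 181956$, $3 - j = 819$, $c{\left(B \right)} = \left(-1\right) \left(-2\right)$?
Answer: $- \frac{342665}{19964} \approx -17.164$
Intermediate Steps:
$c{\left(B \right)} = 2$
$j = -816$ ($j = 3 - 819 = -816$)
$N = 548264$ ($N = 366308 + 181956 = 548264$)
$D{\left(P \right)} = \frac{\left(-816 + P\right) \left(2 + P\right)}{5}$ ($D{\left(P \right)} = \frac{\left(P - 816\right) \left(P + 2\right)}{5} = \frac{\left(-816 + P\right) \left(2 + P\right)}{5}$)
$\frac{N}{D{\left(494 \right)}} = \frac{548264}{- \frac{1632}{5} - \frac{402116}{5} + \frac{494^{2}}{5}} = \frac{548264}{- \frac{1632}{5} - \frac{402116}{5} + \frac{1}{5} \cdot 244036} = \frac{548264}{- \frac{1632}{5} - \frac{402116}{5} + \frac{244036}{5}} = \frac{548264}{- \frac{159712}{5}} = 548264 \left(- \frac{5}{159712}\right) = - \frac{342665}{19964}$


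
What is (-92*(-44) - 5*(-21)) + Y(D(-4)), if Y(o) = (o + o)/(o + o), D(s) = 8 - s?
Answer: 4154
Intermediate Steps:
Y(o) = 1 (Y(o) = (2*o)/((2*o)) = (2*o)*(1/(2*o)) = 1)
(-92*(-44) - 5*(-21)) + Y(D(-4)) = (-92*(-44) - 5*(-21)) + 1 = (4048 + 105) + 1 = 4153 + 1 = 4154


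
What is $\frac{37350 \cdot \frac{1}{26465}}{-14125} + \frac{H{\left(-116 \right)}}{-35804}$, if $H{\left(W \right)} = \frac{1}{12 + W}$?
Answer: $- \frac{5548129579}{55678206053600} \approx -9.9646 \cdot 10^{-5}$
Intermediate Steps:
$\frac{37350 \cdot \frac{1}{26465}}{-14125} + \frac{H{\left(-116 \right)}}{-35804} = \frac{37350 \cdot \frac{1}{26465}}{-14125} + \frac{1}{\left(12 - 116\right) \left(-35804\right)} = 37350 \cdot \frac{1}{26465} \left(- \frac{1}{14125}\right) + \frac{1}{-104} \left(- \frac{1}{35804}\right) = \frac{7470}{5293} \left(- \frac{1}{14125}\right) - - \frac{1}{3723616} = - \frac{1494}{14952725} + \frac{1}{3723616} = - \frac{5548129579}{55678206053600}$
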